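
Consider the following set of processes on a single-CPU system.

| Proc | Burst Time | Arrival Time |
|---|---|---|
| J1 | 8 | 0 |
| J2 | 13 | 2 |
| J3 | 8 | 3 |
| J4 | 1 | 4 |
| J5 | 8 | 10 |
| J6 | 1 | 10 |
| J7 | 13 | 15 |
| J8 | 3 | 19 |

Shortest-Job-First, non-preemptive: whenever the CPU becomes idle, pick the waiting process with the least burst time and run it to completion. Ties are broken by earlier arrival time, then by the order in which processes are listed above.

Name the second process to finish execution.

Timeline: | J1 0-8 | J4 8-9 | J3 9-17 | J6 17-18 | J5 18-26 | J8 26-29 | J2 29-42 | J7 42-55 |
Completion: J1=8  J2=42  J3=17  J4=9  J5=26  J6=18  J7=55  J8=29
Finish order: J1 → J4 → J3 → J6 → J5 → J8 → J2 → J7

J4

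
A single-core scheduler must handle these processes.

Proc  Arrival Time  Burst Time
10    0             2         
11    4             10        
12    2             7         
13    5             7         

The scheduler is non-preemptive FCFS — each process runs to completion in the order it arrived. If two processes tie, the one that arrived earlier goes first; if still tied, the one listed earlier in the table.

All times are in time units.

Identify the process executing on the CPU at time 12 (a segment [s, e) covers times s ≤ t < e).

11

Schedule: | 10 0-2 | 12 2-9 | 11 9-19 | 13 19-26 |
Completion: 10=2  11=19  12=9  13=26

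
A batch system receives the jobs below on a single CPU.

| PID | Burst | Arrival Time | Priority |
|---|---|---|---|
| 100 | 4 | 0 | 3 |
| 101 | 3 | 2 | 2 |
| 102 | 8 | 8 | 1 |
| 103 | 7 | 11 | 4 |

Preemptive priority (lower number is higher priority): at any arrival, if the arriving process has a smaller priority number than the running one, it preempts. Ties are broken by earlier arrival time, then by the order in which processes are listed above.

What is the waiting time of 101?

0

Schedule: | 100 0-2 | 101 2-5 | 100 5-7 | idle 7-8 | 102 8-16 | 103 16-23 |
Completion: 100=7  101=5  102=16  103=23
Turnaround (C−A): 100=7  101=3  102=8  103=12
Waiting(101) = turnaround − burst = 3 − 3 = 0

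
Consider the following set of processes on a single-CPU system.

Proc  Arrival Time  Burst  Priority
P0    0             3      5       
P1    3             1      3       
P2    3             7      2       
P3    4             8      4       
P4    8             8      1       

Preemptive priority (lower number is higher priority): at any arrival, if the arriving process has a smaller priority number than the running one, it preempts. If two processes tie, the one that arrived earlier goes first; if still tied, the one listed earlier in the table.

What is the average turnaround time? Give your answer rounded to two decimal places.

Schedule: | P0 0-3 | P2 3-8 | P4 8-16 | P2 16-18 | P1 18-19 | P3 19-27 |
Completion: P0=3  P1=19  P2=18  P3=27  P4=16
Turnaround (C−A): P0=3  P1=16  P2=15  P3=23  P4=8
Turnaround times: P0=3, P1=16, P2=15, P3=23, P4=8
Average turnaround = (3+16+15+23+8) / 5 = 65/5 = 13.00

13.00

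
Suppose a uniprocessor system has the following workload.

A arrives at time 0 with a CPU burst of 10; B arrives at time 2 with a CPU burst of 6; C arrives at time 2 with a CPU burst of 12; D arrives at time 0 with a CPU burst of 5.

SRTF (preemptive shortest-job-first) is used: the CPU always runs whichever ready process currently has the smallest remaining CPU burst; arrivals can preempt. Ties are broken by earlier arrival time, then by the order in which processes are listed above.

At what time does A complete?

Timeline: | D 0-5 | B 5-11 | A 11-21 | C 21-33 |
Completion: A=21  B=11  C=33  D=5

21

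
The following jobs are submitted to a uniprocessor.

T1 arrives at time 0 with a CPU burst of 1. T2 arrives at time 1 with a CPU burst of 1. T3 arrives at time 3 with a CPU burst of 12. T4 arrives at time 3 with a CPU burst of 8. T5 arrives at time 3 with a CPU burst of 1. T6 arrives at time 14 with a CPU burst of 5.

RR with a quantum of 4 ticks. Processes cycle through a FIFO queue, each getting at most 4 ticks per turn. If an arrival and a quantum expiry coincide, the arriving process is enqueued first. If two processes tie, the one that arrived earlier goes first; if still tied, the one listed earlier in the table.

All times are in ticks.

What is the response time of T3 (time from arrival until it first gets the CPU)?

Gantt: | T1 0-1 | T2 1-2 | idle 2-3 | T3 3-7 | T4 7-11 | T5 11-12 | T3 12-16 | T4 16-20 | T6 20-24 | T3 24-28 | T6 28-29 |
Completion: T1=1  T2=2  T3=28  T4=20  T5=12  T6=29
Turnaround (C−A): T1=1  T2=1  T3=25  T4=17  T5=9  T6=15
Response(T3) = first start − arrival = 3 − 3 = 0

0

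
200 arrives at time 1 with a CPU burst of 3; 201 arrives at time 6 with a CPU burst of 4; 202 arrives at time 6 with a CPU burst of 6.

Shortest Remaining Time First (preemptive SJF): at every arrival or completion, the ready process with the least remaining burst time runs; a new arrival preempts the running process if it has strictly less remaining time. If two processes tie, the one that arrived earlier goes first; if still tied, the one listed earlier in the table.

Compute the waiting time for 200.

Schedule: | idle 0-1 | 200 1-4 | idle 4-6 | 201 6-10 | 202 10-16 |
Completion: 200=4  201=10  202=16
Turnaround (C−A): 200=3  201=4  202=10
Waiting(200) = turnaround − burst = 3 − 3 = 0

0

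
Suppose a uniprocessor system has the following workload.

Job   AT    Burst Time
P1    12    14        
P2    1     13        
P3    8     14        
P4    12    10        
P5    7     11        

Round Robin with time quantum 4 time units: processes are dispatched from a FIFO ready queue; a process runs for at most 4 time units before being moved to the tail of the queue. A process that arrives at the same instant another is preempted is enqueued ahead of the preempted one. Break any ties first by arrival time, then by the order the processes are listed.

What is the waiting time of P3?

39

Gantt: | idle 0-1 | P2 1-9 | P5 9-13 | P3 13-17 | P2 17-21 | P1 21-25 | P4 25-29 | P5 29-33 | P3 33-37 | P2 37-38 | P1 38-42 | P4 42-46 | P5 46-49 | P3 49-53 | P1 53-57 | P4 57-59 | P3 59-61 | P1 61-63 |
Completion: P1=63  P2=38  P3=61  P4=59  P5=49
Turnaround (C−A): P1=51  P2=37  P3=53  P4=47  P5=42
Waiting(P3) = turnaround − burst = 53 − 14 = 39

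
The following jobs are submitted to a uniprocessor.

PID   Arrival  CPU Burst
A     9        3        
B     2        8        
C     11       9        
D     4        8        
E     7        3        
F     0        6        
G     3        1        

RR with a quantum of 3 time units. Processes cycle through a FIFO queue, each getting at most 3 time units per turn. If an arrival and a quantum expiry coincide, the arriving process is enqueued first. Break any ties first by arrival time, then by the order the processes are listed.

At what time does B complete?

30

Timeline: | F 0-3 | B 3-6 | G 6-7 | F 7-10 | D 10-13 | B 13-16 | E 16-19 | A 19-22 | C 22-25 | D 25-28 | B 28-30 | C 30-33 | D 33-35 | C 35-38 |
Completion: A=22  B=30  C=38  D=35  E=19  F=10  G=7
Turnaround (C−A): A=13  B=28  C=27  D=31  E=12  F=10  G=4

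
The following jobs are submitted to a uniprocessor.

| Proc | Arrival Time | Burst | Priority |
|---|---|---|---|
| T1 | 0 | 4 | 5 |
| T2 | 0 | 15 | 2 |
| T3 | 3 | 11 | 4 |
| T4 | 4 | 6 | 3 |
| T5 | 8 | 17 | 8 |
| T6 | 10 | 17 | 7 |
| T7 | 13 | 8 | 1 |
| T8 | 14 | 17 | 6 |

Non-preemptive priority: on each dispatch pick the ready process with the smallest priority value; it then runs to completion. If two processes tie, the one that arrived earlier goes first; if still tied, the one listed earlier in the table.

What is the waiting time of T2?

0

Schedule: | T2 0-15 | T7 15-23 | T4 23-29 | T3 29-40 | T1 40-44 | T8 44-61 | T6 61-78 | T5 78-95 |
Completion: T1=44  T2=15  T3=40  T4=29  T5=95  T6=78  T7=23  T8=61
Turnaround (C−A): T1=44  T2=15  T3=37  T4=25  T5=87  T6=68  T7=10  T8=47
Waiting(T2) = turnaround − burst = 15 − 15 = 0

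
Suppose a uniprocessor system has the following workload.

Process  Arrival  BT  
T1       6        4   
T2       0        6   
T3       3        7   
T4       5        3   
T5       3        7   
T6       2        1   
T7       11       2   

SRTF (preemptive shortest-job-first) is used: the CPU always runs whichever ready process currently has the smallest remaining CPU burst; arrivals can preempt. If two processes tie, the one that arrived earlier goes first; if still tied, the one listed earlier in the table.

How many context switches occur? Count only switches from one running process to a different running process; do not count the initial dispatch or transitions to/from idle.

Schedule: | T2 0-2 | T6 2-3 | T2 3-7 | T4 7-10 | T1 10-11 | T7 11-13 | T1 13-16 | T3 16-23 | T5 23-30 |
Completion: T1=16  T2=7  T3=23  T4=10  T5=30  T6=3  T7=13
Turnaround (C−A): T1=10  T2=7  T3=20  T4=5  T5=27  T6=1  T7=2

8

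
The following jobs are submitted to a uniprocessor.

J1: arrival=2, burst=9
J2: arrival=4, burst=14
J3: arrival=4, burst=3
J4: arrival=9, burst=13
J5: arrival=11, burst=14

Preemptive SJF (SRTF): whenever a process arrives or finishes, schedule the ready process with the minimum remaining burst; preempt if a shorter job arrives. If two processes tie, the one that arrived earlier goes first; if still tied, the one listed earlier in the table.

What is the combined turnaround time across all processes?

114

Timeline: | idle 0-2 | J1 2-4 | J3 4-7 | J1 7-14 | J4 14-27 | J2 27-41 | J5 41-55 |
Completion: J1=14  J2=41  J3=7  J4=27  J5=55
Turnaround (C−A): J1=12  J2=37  J3=3  J4=18  J5=44
Turnaround = completion − arrival: J1=12, J2=37, J3=3, J4=18, J5=44
Total turnaround = 12 + 37 + 3 + 18 + 44 = 114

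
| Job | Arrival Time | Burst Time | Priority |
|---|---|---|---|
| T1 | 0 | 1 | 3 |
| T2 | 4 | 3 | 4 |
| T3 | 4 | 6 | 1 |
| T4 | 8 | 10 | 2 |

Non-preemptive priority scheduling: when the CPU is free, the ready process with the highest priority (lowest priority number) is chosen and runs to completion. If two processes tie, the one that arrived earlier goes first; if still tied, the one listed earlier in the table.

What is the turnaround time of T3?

6

Gantt: | T1 0-1 | idle 1-4 | T3 4-10 | T4 10-20 | T2 20-23 |
Completion: T1=1  T2=23  T3=10  T4=20
Turnaround(T3) = completion − arrival = 10 − 4 = 6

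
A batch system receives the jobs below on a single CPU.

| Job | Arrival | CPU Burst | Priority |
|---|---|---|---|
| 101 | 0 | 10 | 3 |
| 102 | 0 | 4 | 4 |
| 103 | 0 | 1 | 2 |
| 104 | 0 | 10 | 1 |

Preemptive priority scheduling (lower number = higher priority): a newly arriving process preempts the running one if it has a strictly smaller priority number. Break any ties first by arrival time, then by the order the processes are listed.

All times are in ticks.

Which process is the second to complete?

Schedule: | 104 0-10 | 103 10-11 | 101 11-21 | 102 21-25 |
Completion: 101=21  102=25  103=11  104=10
Turnaround (C−A): 101=21  102=25  103=11  104=10
Finish order: 104 → 103 → 101 → 102

103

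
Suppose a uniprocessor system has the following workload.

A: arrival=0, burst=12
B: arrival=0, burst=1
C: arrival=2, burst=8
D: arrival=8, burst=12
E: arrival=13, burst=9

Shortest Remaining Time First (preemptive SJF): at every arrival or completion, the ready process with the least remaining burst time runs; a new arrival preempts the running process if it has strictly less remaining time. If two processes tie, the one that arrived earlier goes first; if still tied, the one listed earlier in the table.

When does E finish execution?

30

Gantt: | B 0-1 | A 1-2 | C 2-10 | A 10-21 | E 21-30 | D 30-42 |
Completion: A=21  B=1  C=10  D=42  E=30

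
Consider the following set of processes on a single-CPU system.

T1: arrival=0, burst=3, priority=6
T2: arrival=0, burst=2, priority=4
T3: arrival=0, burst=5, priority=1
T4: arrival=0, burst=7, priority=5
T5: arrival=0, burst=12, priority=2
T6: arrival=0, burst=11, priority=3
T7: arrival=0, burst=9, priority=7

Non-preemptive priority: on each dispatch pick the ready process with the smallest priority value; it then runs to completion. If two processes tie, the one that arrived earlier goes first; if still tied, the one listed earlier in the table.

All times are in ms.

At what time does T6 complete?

Gantt: | T3 0-5 | T5 5-17 | T6 17-28 | T2 28-30 | T4 30-37 | T1 37-40 | T7 40-49 |
Completion: T1=40  T2=30  T3=5  T4=37  T5=17  T6=28  T7=49
Turnaround (C−A): T1=40  T2=30  T3=5  T4=37  T5=17  T6=28  T7=49

28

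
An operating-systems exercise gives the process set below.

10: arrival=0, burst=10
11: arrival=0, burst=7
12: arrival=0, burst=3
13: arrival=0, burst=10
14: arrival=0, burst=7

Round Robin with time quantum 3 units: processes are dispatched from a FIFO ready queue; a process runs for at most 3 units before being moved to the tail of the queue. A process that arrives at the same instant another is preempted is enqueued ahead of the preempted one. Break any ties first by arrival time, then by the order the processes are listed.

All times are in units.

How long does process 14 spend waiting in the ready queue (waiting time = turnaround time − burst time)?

28

Schedule: | 10 0-3 | 11 3-6 | 12 6-9 | 13 9-12 | 14 12-15 | 10 15-18 | 11 18-21 | 13 21-24 | 14 24-27 | 10 27-30 | 11 30-31 | 13 31-34 | 14 34-35 | 10 35-36 | 13 36-37 |
Completion: 10=36  11=31  12=9  13=37  14=35
Turnaround (C−A): 10=36  11=31  12=9  13=37  14=35
Waiting(14) = turnaround − burst = 35 − 7 = 28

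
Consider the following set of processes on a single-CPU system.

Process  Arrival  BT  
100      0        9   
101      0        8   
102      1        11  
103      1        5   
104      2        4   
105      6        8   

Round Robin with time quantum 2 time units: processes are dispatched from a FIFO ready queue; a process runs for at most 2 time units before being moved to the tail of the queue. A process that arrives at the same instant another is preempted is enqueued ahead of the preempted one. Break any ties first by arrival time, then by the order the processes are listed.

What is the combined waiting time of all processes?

160

Timeline: | 100 0-2 | 101 2-4 | 102 4-6 | 103 6-8 | 104 8-10 | 100 10-12 | 101 12-14 | 105 14-16 | 102 16-18 | 103 18-20 | 104 20-22 | 100 22-24 | 101 24-26 | 105 26-28 | 102 28-30 | 103 30-31 | 100 31-33 | 101 33-35 | 105 35-37 | 102 37-39 | 100 39-40 | 105 40-42 | 102 42-45 |
Completion: 100=40  101=35  102=45  103=31  104=22  105=42
Turnaround (C−A): 100=40  101=35  102=44  103=30  104=20  105=36
Waiting = turnaround − burst: 100=31, 101=27, 102=33, 103=25, 104=16, 105=28
Total waiting = 31 + 27 + 33 + 25 + 16 + 28 = 160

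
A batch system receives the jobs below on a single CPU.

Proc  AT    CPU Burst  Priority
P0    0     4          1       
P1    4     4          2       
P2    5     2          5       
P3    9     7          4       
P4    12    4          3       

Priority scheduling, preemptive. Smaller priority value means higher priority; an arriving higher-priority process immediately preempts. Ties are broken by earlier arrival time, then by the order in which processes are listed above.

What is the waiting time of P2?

Gantt: | P0 0-4 | P1 4-8 | P2 8-9 | P3 9-12 | P4 12-16 | P3 16-20 | P2 20-21 |
Completion: P0=4  P1=8  P2=21  P3=20  P4=16
Waiting(P2) = turnaround − burst = 16 − 2 = 14

14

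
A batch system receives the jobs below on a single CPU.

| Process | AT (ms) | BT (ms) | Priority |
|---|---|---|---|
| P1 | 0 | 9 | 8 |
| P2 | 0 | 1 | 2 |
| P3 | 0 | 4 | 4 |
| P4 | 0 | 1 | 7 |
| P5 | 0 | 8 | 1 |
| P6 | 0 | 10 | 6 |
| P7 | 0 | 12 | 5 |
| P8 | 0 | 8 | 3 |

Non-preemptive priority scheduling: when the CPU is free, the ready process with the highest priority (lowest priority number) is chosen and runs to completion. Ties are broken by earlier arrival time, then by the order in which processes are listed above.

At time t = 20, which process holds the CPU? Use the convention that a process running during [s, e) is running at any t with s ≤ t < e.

Timeline: | P5 0-8 | P2 8-9 | P8 9-17 | P3 17-21 | P7 21-33 | P6 33-43 | P4 43-44 | P1 44-53 |
Completion: P1=53  P2=9  P3=21  P4=44  P5=8  P6=43  P7=33  P8=17
Turnaround (C−A): P1=53  P2=9  P3=21  P4=44  P5=8  P6=43  P7=33  P8=17

P3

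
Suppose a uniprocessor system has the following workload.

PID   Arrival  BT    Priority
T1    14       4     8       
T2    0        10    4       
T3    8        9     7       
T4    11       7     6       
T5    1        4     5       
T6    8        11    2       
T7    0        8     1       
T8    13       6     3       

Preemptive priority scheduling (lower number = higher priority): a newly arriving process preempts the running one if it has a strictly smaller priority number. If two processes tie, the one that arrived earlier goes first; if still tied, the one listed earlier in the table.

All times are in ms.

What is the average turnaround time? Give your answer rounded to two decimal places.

28.88

Gantt: | T7 0-8 | T6 8-19 | T8 19-25 | T2 25-35 | T5 35-39 | T4 39-46 | T3 46-55 | T1 55-59 |
Completion: T1=59  T2=35  T3=55  T4=46  T5=39  T6=19  T7=8  T8=25
Turnaround (C−A): T1=45  T2=35  T3=47  T4=35  T5=38  T6=11  T7=8  T8=12
Turnaround times: T1=45, T2=35, T3=47, T4=35, T5=38, T6=11, T7=8, T8=12
Average turnaround = (45+35+47+35+38+11+8+12) / 8 = 231/8 = 28.88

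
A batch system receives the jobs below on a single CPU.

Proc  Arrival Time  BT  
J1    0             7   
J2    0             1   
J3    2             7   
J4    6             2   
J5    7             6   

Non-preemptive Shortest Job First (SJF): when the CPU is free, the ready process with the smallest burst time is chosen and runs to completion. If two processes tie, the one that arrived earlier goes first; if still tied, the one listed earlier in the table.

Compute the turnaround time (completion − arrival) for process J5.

9

Gantt: | J2 0-1 | J1 1-8 | J4 8-10 | J5 10-16 | J3 16-23 |
Completion: J1=8  J2=1  J3=23  J4=10  J5=16
Turnaround(J5) = completion − arrival = 16 − 7 = 9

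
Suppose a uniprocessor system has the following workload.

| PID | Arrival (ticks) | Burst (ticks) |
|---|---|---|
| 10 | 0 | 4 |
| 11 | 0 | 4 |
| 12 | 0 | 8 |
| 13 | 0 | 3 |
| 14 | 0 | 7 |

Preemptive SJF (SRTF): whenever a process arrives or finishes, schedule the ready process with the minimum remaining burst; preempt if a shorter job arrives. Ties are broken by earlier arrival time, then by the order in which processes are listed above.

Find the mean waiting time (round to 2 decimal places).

7.80

Timeline: | 13 0-3 | 10 3-7 | 11 7-11 | 14 11-18 | 12 18-26 |
Completion: 10=7  11=11  12=26  13=3  14=18
Waiting times: 10=3, 11=7, 12=18, 13=0, 14=11
Average waiting = (3+7+18+0+11) / 5 = 39/5 = 7.80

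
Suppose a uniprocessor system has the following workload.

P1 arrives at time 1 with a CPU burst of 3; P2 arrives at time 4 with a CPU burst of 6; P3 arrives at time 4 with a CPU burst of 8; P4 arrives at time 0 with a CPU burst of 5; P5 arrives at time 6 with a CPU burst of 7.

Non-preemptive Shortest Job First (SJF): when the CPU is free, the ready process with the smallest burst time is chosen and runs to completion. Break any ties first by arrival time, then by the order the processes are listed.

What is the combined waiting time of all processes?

33

Schedule: | P4 0-5 | P1 5-8 | P2 8-14 | P5 14-21 | P3 21-29 |
Completion: P1=8  P2=14  P3=29  P4=5  P5=21
Turnaround (C−A): P1=7  P2=10  P3=25  P4=5  P5=15
Waiting = turnaround − burst: P1=4, P2=4, P3=17, P4=0, P5=8
Total waiting = 4 + 4 + 17 + 0 + 8 = 33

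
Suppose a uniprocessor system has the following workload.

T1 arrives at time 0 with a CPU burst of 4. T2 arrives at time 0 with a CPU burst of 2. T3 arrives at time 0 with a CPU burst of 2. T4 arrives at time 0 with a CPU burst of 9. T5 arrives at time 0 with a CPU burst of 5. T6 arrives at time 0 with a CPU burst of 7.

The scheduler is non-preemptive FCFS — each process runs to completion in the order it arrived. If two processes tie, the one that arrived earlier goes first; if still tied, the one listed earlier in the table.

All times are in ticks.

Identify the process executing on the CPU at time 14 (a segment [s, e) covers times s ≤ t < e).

T4

Timeline: | T1 0-4 | T2 4-6 | T3 6-8 | T4 8-17 | T5 17-22 | T6 22-29 |
Completion: T1=4  T2=6  T3=8  T4=17  T5=22  T6=29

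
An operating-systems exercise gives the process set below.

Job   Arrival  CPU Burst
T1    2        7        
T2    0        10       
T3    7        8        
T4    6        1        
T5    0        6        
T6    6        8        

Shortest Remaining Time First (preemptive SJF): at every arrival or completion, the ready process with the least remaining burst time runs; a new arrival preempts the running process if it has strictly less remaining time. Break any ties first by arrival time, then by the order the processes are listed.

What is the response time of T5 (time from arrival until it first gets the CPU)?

0

Schedule: | T5 0-6 | T4 6-7 | T1 7-14 | T6 14-22 | T3 22-30 | T2 30-40 |
Completion: T1=14  T2=40  T3=30  T4=7  T5=6  T6=22
Turnaround (C−A): T1=12  T2=40  T3=23  T4=1  T5=6  T6=16
Response(T5) = first start − arrival = 0 − 0 = 0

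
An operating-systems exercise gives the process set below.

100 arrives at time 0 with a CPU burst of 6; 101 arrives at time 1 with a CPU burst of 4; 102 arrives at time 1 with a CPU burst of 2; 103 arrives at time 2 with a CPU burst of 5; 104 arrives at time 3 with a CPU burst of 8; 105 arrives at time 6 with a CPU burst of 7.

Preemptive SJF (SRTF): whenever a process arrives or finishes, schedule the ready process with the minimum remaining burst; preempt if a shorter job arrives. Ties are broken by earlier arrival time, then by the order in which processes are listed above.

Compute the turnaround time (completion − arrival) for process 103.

Timeline: | 100 0-1 | 102 1-3 | 101 3-7 | 100 7-12 | 103 12-17 | 105 17-24 | 104 24-32 |
Completion: 100=12  101=7  102=3  103=17  104=32  105=24
Turnaround (C−A): 100=12  101=6  102=2  103=15  104=29  105=18
Turnaround(103) = completion − arrival = 17 − 2 = 15

15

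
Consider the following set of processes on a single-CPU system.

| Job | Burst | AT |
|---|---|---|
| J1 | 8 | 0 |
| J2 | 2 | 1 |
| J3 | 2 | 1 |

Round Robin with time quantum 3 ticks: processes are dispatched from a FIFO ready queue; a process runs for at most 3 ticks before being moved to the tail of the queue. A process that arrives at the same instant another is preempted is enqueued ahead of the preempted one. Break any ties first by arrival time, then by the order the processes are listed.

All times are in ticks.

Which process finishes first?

Gantt: | J1 0-3 | J2 3-5 | J3 5-7 | J1 7-12 |
Completion: J1=12  J2=5  J3=7
Finish order: J2 → J3 → J1

J2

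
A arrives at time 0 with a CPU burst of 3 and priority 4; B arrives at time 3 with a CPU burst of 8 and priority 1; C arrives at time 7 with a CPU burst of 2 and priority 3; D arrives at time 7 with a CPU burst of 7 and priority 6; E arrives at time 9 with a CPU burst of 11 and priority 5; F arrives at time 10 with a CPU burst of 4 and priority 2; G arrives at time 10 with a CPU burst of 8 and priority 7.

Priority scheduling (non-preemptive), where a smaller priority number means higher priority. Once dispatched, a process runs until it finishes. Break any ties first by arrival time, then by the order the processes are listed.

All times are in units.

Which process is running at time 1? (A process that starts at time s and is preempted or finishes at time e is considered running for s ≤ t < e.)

A

Timeline: | A 0-3 | B 3-11 | F 11-15 | C 15-17 | E 17-28 | D 28-35 | G 35-43 |
Completion: A=3  B=11  C=17  D=35  E=28  F=15  G=43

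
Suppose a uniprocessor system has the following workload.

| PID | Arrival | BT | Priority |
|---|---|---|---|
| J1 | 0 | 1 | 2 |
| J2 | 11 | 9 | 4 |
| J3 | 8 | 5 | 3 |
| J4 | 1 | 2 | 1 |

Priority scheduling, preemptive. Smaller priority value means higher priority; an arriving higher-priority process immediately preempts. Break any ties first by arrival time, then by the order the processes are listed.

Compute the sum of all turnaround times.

Timeline: | J1 0-1 | J4 1-3 | idle 3-8 | J3 8-13 | J2 13-22 |
Completion: J1=1  J2=22  J3=13  J4=3
Turnaround = completion − arrival: J1=1, J2=11, J3=5, J4=2
Total turnaround = 1 + 11 + 5 + 2 = 19

19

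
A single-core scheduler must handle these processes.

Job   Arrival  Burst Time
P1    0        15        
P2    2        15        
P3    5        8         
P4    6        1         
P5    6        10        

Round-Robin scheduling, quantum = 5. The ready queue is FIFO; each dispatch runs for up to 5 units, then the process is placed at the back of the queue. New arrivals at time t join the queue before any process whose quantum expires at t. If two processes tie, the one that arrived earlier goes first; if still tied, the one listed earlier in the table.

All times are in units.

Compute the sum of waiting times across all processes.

119

Gantt: | P1 0-5 | P2 5-10 | P3 10-15 | P1 15-20 | P4 20-21 | P5 21-26 | P2 26-31 | P3 31-34 | P1 34-39 | P5 39-44 | P2 44-49 |
Completion: P1=39  P2=49  P3=34  P4=21  P5=44
Waiting = turnaround − burst: P1=24, P2=32, P3=21, P4=14, P5=28
Total waiting = 24 + 32 + 21 + 14 + 28 = 119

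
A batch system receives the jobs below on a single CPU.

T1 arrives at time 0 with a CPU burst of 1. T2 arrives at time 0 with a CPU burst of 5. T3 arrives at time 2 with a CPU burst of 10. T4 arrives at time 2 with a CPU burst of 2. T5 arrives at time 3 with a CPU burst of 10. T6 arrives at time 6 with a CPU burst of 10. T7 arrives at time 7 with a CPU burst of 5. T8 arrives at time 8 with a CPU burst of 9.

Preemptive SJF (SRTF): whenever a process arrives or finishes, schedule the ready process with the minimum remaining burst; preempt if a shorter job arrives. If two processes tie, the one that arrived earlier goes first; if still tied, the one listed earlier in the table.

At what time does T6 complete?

Schedule: | T1 0-1 | T2 1-2 | T4 2-4 | T2 4-8 | T7 8-13 | T8 13-22 | T3 22-32 | T5 32-42 | T6 42-52 |
Completion: T1=1  T2=8  T3=32  T4=4  T5=42  T6=52  T7=13  T8=22

52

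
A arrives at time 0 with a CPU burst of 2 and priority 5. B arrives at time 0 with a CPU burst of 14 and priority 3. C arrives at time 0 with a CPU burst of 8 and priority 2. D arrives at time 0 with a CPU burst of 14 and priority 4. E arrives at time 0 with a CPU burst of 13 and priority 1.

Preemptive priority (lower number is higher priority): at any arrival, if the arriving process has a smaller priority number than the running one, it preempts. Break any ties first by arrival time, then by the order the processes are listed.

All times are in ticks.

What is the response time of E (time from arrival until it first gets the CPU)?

Timeline: | E 0-13 | C 13-21 | B 21-35 | D 35-49 | A 49-51 |
Completion: A=51  B=35  C=21  D=49  E=13
Response(E) = first start − arrival = 0 − 0 = 0

0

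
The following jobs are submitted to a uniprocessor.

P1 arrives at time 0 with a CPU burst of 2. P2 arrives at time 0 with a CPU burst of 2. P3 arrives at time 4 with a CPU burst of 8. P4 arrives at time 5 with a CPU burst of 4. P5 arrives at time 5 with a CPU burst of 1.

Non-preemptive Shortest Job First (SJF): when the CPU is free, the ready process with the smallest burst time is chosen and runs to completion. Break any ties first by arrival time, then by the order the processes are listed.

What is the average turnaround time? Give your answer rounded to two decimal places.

Gantt: | P1 0-2 | P2 2-4 | P3 4-12 | P5 12-13 | P4 13-17 |
Completion: P1=2  P2=4  P3=12  P4=17  P5=13
Turnaround times: P1=2, P2=4, P3=8, P4=12, P5=8
Average turnaround = (2+4+8+12+8) / 5 = 34/5 = 6.80

6.80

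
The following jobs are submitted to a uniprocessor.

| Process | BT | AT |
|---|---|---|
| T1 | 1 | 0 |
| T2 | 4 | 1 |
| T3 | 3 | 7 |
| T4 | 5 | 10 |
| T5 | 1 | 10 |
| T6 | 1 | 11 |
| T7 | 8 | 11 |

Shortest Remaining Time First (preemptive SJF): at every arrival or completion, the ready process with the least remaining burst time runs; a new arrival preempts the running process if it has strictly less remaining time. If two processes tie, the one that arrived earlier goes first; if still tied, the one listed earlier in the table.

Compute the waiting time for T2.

Schedule: | T1 0-1 | T2 1-5 | idle 5-7 | T3 7-10 | T5 10-11 | T6 11-12 | T4 12-17 | T7 17-25 |
Completion: T1=1  T2=5  T3=10  T4=17  T5=11  T6=12  T7=25
Turnaround (C−A): T1=1  T2=4  T3=3  T4=7  T5=1  T6=1  T7=14
Waiting(T2) = turnaround − burst = 4 − 4 = 0

0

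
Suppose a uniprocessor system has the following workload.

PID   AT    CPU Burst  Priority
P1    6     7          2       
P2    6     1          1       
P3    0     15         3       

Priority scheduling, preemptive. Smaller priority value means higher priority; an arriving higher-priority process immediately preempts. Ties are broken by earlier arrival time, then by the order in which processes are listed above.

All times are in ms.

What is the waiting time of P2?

0

Timeline: | P3 0-6 | P2 6-7 | P1 7-14 | P3 14-23 |
Completion: P1=14  P2=7  P3=23
Turnaround (C−A): P1=8  P2=1  P3=23
Waiting(P2) = turnaround − burst = 1 − 1 = 0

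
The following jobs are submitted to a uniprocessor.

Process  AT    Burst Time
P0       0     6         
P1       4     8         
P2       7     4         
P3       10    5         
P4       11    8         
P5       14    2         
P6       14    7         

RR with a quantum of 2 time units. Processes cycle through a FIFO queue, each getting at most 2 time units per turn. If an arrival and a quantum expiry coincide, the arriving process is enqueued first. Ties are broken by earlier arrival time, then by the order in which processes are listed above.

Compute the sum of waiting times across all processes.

90

Timeline: | P0 0-4 | P1 4-6 | P0 6-8 | P1 8-10 | P2 10-12 | P3 12-14 | P1 14-16 | P4 16-18 | P2 18-20 | P5 20-22 | P6 22-24 | P3 24-26 | P1 26-28 | P4 28-30 | P6 30-32 | P3 32-33 | P4 33-35 | P6 35-37 | P4 37-39 | P6 39-40 |
Completion: P0=8  P1=28  P2=20  P3=33  P4=39  P5=22  P6=40
Waiting = turnaround − burst: P0=2, P1=16, P2=9, P3=18, P4=20, P5=6, P6=19
Total waiting = 2 + 16 + 9 + 18 + 20 + 6 + 19 = 90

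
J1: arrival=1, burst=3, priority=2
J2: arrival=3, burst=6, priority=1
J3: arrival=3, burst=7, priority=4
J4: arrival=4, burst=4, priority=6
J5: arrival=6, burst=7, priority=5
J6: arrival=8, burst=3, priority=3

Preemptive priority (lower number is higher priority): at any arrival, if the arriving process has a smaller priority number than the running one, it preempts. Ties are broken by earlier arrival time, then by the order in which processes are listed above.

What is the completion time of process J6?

Gantt: | idle 0-1 | J1 1-3 | J2 3-9 | J1 9-10 | J6 10-13 | J3 13-20 | J5 20-27 | J4 27-31 |
Completion: J1=10  J2=9  J3=20  J4=31  J5=27  J6=13
Turnaround (C−A): J1=9  J2=6  J3=17  J4=27  J5=21  J6=5

13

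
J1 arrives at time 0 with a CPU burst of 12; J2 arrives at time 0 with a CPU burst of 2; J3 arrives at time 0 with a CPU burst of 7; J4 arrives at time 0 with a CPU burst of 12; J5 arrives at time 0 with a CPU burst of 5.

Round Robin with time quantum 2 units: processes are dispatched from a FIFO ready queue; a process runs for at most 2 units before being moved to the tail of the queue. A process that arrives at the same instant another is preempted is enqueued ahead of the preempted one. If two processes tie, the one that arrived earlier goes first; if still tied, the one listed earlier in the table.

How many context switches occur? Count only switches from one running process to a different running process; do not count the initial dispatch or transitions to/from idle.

19

Gantt: | J1 0-2 | J2 2-4 | J3 4-6 | J4 6-8 | J5 8-10 | J1 10-12 | J3 12-14 | J4 14-16 | J5 16-18 | J1 18-20 | J3 20-22 | J4 22-24 | J5 24-25 | J1 25-27 | J3 27-28 | J4 28-30 | J1 30-32 | J4 32-34 | J1 34-36 | J4 36-38 |
Completion: J1=36  J2=4  J3=28  J4=38  J5=25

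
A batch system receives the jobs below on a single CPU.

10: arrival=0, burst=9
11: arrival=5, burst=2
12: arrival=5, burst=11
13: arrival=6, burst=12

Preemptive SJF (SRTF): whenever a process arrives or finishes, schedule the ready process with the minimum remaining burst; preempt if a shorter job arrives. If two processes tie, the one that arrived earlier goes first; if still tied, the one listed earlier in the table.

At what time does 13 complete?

Schedule: | 10 0-5 | 11 5-7 | 10 7-11 | 12 11-22 | 13 22-34 |
Completion: 10=11  11=7  12=22  13=34

34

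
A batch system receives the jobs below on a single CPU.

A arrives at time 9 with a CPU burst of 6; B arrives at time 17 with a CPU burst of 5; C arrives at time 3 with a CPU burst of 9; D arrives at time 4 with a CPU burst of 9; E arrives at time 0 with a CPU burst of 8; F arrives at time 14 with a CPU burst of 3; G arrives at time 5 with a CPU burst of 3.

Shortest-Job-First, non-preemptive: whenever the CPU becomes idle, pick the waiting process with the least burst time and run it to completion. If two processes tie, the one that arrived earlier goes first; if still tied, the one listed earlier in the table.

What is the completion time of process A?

Gantt: | E 0-8 | G 8-11 | A 11-17 | F 17-20 | B 20-25 | C 25-34 | D 34-43 |
Completion: A=17  B=25  C=34  D=43  E=8  F=20  G=11

17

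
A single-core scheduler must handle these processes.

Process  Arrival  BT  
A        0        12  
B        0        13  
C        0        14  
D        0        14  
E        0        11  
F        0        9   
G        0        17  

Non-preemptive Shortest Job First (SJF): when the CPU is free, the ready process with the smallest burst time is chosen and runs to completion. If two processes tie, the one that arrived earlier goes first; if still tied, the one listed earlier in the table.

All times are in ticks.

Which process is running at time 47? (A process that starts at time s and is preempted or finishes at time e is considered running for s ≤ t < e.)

C

Gantt: | F 0-9 | E 9-20 | A 20-32 | B 32-45 | C 45-59 | D 59-73 | G 73-90 |
Completion: A=32  B=45  C=59  D=73  E=20  F=9  G=90
Turnaround (C−A): A=32  B=45  C=59  D=73  E=20  F=9  G=90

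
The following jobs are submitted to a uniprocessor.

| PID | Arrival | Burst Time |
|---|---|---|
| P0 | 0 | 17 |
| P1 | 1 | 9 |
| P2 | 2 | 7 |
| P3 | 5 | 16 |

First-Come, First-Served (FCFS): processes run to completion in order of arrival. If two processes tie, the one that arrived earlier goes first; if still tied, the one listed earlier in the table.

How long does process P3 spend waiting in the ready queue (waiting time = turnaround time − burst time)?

28

Schedule: | P0 0-17 | P1 17-26 | P2 26-33 | P3 33-49 |
Completion: P0=17  P1=26  P2=33  P3=49
Turnaround (C−A): P0=17  P1=25  P2=31  P3=44
Waiting(P3) = turnaround − burst = 44 − 16 = 28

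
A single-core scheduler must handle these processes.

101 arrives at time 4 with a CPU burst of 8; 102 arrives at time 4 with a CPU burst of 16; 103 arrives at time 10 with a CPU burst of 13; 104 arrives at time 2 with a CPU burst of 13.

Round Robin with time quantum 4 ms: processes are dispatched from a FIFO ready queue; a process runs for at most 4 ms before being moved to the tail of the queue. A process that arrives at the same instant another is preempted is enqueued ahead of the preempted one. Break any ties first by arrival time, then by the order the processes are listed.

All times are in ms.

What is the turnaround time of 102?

47

Timeline: | idle 0-2 | 104 2-6 | 101 6-10 | 102 10-14 | 104 14-18 | 103 18-22 | 101 22-26 | 102 26-30 | 104 30-34 | 103 34-38 | 102 38-42 | 104 42-43 | 103 43-47 | 102 47-51 | 103 51-52 |
Completion: 101=26  102=51  103=52  104=43
Turnaround(102) = completion − arrival = 51 − 4 = 47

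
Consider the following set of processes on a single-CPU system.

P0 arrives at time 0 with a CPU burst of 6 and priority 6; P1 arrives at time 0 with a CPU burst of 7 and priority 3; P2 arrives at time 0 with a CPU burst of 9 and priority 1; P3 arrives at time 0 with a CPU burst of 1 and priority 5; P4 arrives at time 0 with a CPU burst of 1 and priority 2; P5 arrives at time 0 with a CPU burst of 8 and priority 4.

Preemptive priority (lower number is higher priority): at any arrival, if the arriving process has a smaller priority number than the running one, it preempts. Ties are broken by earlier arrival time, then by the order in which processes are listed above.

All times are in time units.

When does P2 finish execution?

Gantt: | P2 0-9 | P4 9-10 | P1 10-17 | P5 17-25 | P3 25-26 | P0 26-32 |
Completion: P0=32  P1=17  P2=9  P3=26  P4=10  P5=25
Turnaround (C−A): P0=32  P1=17  P2=9  P3=26  P4=10  P5=25

9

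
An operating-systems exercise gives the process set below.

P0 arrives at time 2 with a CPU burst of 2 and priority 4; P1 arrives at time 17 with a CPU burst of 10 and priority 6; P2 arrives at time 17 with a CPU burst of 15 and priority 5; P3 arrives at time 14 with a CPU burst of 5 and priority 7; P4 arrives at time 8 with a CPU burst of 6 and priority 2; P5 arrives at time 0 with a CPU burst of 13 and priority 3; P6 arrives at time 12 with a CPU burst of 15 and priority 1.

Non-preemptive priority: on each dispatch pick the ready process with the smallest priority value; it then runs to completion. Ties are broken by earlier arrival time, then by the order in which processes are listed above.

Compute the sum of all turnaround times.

219

Schedule: | P5 0-13 | P6 13-28 | P4 28-34 | P0 34-36 | P2 36-51 | P1 51-61 | P3 61-66 |
Completion: P0=36  P1=61  P2=51  P3=66  P4=34  P5=13  P6=28
Turnaround (C−A): P0=34  P1=44  P2=34  P3=52  P4=26  P5=13  P6=16
Turnaround = completion − arrival: P0=34, P1=44, P2=34, P3=52, P4=26, P5=13, P6=16
Total turnaround = 34 + 44 + 34 + 52 + 26 + 13 + 16 = 219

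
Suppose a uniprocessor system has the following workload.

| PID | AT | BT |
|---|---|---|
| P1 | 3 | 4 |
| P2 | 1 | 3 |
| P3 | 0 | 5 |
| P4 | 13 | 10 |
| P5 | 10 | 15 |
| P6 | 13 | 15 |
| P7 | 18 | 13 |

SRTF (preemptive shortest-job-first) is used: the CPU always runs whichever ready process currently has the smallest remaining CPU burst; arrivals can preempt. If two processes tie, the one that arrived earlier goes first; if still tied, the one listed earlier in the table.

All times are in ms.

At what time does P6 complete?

65

Timeline: | P3 0-1 | P2 1-4 | P3 4-8 | P1 8-12 | P5 12-13 | P4 13-23 | P7 23-36 | P5 36-50 | P6 50-65 |
Completion: P1=12  P2=4  P3=8  P4=23  P5=50  P6=65  P7=36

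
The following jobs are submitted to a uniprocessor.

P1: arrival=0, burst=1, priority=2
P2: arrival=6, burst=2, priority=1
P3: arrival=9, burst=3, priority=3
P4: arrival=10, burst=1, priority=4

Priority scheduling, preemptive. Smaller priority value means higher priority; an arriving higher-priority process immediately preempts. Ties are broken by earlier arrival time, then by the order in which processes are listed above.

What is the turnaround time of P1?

1

Timeline: | P1 0-1 | idle 1-6 | P2 6-8 | idle 8-9 | P3 9-12 | P4 12-13 |
Completion: P1=1  P2=8  P3=12  P4=13
Turnaround (C−A): P1=1  P2=2  P3=3  P4=3
Turnaround(P1) = completion − arrival = 1 − 0 = 1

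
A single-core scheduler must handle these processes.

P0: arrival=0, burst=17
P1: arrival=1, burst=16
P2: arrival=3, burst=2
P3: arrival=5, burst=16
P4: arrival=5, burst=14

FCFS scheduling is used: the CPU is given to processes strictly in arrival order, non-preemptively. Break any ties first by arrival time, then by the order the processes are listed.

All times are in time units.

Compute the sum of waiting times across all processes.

122

Schedule: | P0 0-17 | P1 17-33 | P2 33-35 | P3 35-51 | P4 51-65 |
Completion: P0=17  P1=33  P2=35  P3=51  P4=65
Turnaround (C−A): P0=17  P1=32  P2=32  P3=46  P4=60
Waiting = turnaround − burst: P0=0, P1=16, P2=30, P3=30, P4=46
Total waiting = 0 + 16 + 30 + 30 + 46 = 122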